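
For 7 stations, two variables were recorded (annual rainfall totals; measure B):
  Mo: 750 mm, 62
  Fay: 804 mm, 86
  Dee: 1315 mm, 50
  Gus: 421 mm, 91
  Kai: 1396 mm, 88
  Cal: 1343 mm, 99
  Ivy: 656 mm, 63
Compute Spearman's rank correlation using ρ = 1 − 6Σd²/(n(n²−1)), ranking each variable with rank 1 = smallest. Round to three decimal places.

Ranks of variable 1: 3, 4, 5, 1, 7, 6, 2
Ranks of variable 2: 2, 4, 1, 6, 5, 7, 3
d = r₁ − r₂: 1, 0, 4, -5, 2, -1, -1
d²: 1, 0, 16, 25, 4, 1, 1; Σd² = 48
ρ = 1 − 6·48/(7·48) = 1 − 288/336 = 0.143

0.143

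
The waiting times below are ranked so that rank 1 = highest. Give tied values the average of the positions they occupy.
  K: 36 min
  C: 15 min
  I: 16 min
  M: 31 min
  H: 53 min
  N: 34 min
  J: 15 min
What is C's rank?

Sorted (descending): 53, 36, 34, 31, 16, 15, 15
The 2 values of 15 occupy positions 6–7 → average rank (6+7)/2 = 6.5.
C has value 15 min → rank 6.5.

6.5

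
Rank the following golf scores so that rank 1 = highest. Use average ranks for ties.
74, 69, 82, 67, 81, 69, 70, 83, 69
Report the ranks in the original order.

4, 7, 2, 9, 3, 7, 5, 1, 7

Sorted (descending): 83, 82, 81, 74, 70, 69, 69, 69, 67
The 3 values of 69 occupy positions 6–8 → average rank 7.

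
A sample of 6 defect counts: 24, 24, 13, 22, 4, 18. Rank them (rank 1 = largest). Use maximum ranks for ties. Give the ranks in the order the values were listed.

Sorted (descending): 24, 24, 22, 18, 13, 4
The 2 values of 24 occupy positions 1–2 → each gets rank 2.

2, 2, 5, 3, 6, 4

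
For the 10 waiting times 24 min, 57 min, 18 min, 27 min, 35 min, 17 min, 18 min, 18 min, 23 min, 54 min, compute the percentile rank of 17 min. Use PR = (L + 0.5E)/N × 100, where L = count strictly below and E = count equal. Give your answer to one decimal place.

N = 10.
Strictly below 17: 0. Equal to 17: 1.
PR = (0 + 0.5·1)/10 × 100 = 5.0

5.0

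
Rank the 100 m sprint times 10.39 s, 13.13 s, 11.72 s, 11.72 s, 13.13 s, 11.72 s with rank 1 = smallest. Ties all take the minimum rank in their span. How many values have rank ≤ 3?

4

Sorted (ascending): 10.39, 11.72, 11.72, 11.72, 13.13, 13.13
The 3 values of 11.72 occupy positions 2–4 → each gets rank 2.
The 2 values of 13.13 occupy positions 5–6 → each gets rank 5.
Ranks ≤ 3: {1, 2, 2, 2} → 4 values.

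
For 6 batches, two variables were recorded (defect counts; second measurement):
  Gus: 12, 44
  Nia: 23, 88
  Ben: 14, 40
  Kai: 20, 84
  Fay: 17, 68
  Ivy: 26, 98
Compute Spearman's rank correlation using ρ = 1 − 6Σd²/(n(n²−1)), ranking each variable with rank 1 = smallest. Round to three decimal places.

0.943

Ranks of variable 1: 1, 5, 2, 4, 3, 6
Ranks of variable 2: 2, 5, 1, 4, 3, 6
d = r₁ − r₂: -1, 0, 1, 0, 0, 0
d²: 1, 0, 1, 0, 0, 0; Σd² = 2
ρ = 1 − 6·2/(6·35) = 1 − 12/210 = 0.943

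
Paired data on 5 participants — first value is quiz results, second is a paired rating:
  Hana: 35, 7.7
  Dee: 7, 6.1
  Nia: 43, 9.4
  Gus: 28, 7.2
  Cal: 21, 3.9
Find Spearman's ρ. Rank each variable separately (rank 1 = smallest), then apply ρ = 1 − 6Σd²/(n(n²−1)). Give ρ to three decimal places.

0.900

Ranks of variable 1: 4, 1, 5, 3, 2
Ranks of variable 2: 4, 2, 5, 3, 1
d = r₁ − r₂: 0, -1, 0, 0, 1
d²: 0, 1, 0, 0, 1; Σd² = 2
ρ = 1 − 6·2/(5·24) = 1 − 12/120 = 0.900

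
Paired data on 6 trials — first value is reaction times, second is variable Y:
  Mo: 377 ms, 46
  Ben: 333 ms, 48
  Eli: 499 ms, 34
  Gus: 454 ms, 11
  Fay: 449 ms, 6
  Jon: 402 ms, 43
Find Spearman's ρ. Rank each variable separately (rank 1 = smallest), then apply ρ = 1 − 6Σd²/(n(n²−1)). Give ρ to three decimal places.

-0.771

Ranks of variable 1: 2, 1, 6, 5, 4, 3
Ranks of variable 2: 5, 6, 3, 2, 1, 4
d = r₁ − r₂: -3, -5, 3, 3, 3, -1
d²: 9, 25, 9, 9, 9, 1; Σd² = 62
ρ = 1 − 6·62/(6·35) = 1 − 372/210 = -0.771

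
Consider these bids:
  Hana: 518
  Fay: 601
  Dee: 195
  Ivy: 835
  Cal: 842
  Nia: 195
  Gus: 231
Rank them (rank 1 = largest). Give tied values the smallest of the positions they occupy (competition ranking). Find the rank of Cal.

1

Sorted (descending): 842, 835, 601, 518, 231, 195, 195
The 2 values of 195 occupy positions 6–7 → each gets rank 6.
Cal has value 842 → rank 1.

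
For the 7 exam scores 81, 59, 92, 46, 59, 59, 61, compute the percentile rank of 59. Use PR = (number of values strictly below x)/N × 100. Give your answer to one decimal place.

14.3

N = 7.
Strictly below 59: 1. Equal to 59: 3.
PR = 1/7 × 100 = 14.3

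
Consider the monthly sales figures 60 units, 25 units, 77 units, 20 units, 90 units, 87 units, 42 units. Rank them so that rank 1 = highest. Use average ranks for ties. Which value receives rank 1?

90

Sorted (descending): 90, 87, 77, 60, 42, 25, 20
No ties — each value takes its position as its rank.
Rank 1 → value 90.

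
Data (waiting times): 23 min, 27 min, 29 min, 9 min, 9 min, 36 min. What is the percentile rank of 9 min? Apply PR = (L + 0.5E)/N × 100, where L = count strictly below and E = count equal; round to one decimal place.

16.7

N = 6.
Strictly below 9: 0. Equal to 9: 2.
PR = (0 + 0.5·2)/6 × 100 = 16.7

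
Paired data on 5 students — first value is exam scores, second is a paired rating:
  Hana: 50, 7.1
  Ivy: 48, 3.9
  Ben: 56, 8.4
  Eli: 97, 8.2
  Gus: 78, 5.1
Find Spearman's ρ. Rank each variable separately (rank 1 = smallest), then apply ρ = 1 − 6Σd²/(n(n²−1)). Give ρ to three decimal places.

0.500

Ranks of variable 1: 2, 1, 3, 5, 4
Ranks of variable 2: 3, 1, 5, 4, 2
d = r₁ − r₂: -1, 0, -2, 1, 2
d²: 1, 0, 4, 1, 4; Σd² = 10
ρ = 1 − 6·10/(5·24) = 1 − 60/120 = 0.500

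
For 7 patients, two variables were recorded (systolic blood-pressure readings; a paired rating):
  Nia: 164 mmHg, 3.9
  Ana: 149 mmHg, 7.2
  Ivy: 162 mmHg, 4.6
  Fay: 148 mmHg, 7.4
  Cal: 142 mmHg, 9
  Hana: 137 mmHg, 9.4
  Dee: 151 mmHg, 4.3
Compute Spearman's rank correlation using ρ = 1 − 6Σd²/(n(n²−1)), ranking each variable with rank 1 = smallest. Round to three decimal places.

Ranks of variable 1: 7, 4, 6, 3, 2, 1, 5
Ranks of variable 2: 1, 4, 3, 5, 6, 7, 2
d = r₁ − r₂: 6, 0, 3, -2, -4, -6, 3
d²: 36, 0, 9, 4, 16, 36, 9; Σd² = 110
ρ = 1 − 6·110/(7·48) = 1 − 660/336 = -0.964

-0.964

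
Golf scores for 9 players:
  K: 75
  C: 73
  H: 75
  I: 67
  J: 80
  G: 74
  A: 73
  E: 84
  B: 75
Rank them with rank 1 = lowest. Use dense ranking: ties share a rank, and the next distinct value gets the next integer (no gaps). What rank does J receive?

5

Sorted (ascending): 67, 73, 73, 74, 75, 75, 75, 80, 84
The 2 values of 73 share dense rank 2.
The 3 values of 75 share dense rank 4.
Remaining distinct values take the next consecutive integers.
J has value 80 → rank 5.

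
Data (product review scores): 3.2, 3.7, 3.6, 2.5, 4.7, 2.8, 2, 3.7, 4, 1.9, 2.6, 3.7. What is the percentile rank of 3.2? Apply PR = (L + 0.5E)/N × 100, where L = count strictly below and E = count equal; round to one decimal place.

45.8

N = 12.
Strictly below 3.2: 5. Equal to 3.2: 1.
PR = (5 + 0.5·1)/12 × 100 = 45.8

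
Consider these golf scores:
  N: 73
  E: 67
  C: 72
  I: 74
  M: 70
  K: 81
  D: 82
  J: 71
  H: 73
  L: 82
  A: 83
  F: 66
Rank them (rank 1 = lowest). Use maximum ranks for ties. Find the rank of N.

Sorted (ascending): 66, 67, 70, 71, 72, 73, 73, 74, 81, 82, 82, 83
The 2 values of 73 occupy positions 6–7 → each gets rank 7.
The 2 values of 82 occupy positions 10–11 → each gets rank 11.
N has value 73 → rank 7.

7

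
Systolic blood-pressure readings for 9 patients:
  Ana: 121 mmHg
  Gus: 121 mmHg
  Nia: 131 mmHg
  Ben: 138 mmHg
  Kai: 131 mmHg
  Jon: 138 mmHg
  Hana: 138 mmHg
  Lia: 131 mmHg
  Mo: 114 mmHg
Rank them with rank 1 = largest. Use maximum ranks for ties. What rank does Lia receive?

Sorted (descending): 138, 138, 138, 131, 131, 131, 121, 121, 114
The 3 values of 138 occupy positions 1–3 → each gets rank 3.
The 3 values of 131 occupy positions 4–6 → each gets rank 6.
The 2 values of 121 occupy positions 7–8 → each gets rank 8.
Lia has value 131 mmHg → rank 6.

6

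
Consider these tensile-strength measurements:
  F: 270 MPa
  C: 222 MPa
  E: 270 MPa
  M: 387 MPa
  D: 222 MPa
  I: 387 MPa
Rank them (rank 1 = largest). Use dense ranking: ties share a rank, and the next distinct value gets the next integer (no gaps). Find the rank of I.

Sorted (descending): 387, 387, 270, 270, 222, 222
The 2 values of 387 share dense rank 1.
The 2 values of 270 share dense rank 2.
The 2 values of 222 share dense rank 3.
I has value 387 MPa → rank 1.

1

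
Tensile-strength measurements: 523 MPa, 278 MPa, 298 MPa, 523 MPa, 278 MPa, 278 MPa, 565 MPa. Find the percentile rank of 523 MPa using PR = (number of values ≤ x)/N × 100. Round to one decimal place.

85.7

N = 7.
Strictly below 523: 4. Equal to 523: 2.
PR = 6/7 × 100 = 85.7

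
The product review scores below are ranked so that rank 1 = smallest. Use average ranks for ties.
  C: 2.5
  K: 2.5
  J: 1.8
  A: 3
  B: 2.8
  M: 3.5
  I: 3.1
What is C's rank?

Sorted (ascending): 1.8, 2.5, 2.5, 2.8, 3, 3.1, 3.5
The 2 values of 2.5 occupy positions 2–3 → average rank (2+3)/2 = 2.5.
C has value 2.5 → rank 2.5.

2.5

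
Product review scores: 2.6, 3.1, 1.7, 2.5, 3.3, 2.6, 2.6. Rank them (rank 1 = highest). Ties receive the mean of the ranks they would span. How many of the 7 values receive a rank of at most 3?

Sorted (descending): 3.3, 3.1, 2.6, 2.6, 2.6, 2.5, 1.7
The 3 values of 2.6 occupy positions 3–5 → average rank 4.
Ranks ≤ 3: {1, 2} → 2 values.

2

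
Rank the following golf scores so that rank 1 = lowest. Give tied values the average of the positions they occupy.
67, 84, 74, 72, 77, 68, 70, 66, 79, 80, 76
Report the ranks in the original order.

2, 11, 6, 5, 8, 3, 4, 1, 9, 10, 7

Sorted (ascending): 66, 67, 68, 70, 72, 74, 76, 77, 79, 80, 84
No ties — each value takes its position as its rank.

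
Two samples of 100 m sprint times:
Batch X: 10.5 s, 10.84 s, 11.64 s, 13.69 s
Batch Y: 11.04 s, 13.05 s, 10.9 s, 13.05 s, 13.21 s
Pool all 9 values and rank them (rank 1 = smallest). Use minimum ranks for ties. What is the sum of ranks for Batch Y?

Sorted (ascending): 10.5, 10.84, 10.9, 11.04, 11.64, 13.05, 13.05, 13.21, 13.69
The 2 values of 13.05 occupy positions 6–7 → each gets rank 6.
Batch Y values → pooled ranks: 11.04→4, 13.05→6, 10.9→3, 13.05→6, 13.21→8
Rank sum = 4 + 6 + 3 + 6 + 8 = 27

27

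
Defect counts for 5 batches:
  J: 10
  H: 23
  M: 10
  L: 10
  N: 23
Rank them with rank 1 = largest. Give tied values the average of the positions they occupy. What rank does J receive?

4

Sorted (descending): 23, 23, 10, 10, 10
The 2 values of 23 occupy positions 1–2 → average rank (1+2)/2 = 1.5.
The 3 values of 10 occupy positions 3–5 → average rank 4.
J has value 10 → rank 4.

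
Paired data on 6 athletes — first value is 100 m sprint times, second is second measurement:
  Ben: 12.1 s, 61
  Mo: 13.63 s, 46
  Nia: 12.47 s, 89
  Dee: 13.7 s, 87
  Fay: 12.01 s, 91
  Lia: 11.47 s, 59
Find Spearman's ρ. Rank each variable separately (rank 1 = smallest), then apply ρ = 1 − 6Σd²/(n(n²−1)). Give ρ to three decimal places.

Ranks of variable 1: 3, 5, 4, 6, 2, 1
Ranks of variable 2: 3, 1, 5, 4, 6, 2
d = r₁ − r₂: 0, 4, -1, 2, -4, -1
d²: 0, 16, 1, 4, 16, 1; Σd² = 38
ρ = 1 − 6·38/(6·35) = 1 − 228/210 = -0.086

-0.086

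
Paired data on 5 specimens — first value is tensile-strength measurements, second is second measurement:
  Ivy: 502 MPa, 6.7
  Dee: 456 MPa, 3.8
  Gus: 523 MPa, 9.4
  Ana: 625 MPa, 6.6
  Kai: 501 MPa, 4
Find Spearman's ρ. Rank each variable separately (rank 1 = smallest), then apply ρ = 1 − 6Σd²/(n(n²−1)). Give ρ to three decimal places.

Ranks of variable 1: 3, 1, 4, 5, 2
Ranks of variable 2: 4, 1, 5, 3, 2
d = r₁ − r₂: -1, 0, -1, 2, 0
d²: 1, 0, 1, 4, 0; Σd² = 6
ρ = 1 − 6·6/(5·24) = 1 − 36/120 = 0.700

0.700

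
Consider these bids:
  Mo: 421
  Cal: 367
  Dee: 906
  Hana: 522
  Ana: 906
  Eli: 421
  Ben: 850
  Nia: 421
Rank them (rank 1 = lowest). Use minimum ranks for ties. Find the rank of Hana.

5

Sorted (ascending): 367, 421, 421, 421, 522, 850, 906, 906
The 3 values of 421 occupy positions 2–4 → each gets rank 2.
The 2 values of 906 occupy positions 7–8 → each gets rank 7.
Hana has value 522 → rank 5.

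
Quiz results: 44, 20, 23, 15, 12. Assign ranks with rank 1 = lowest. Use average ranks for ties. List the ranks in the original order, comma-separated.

5, 3, 4, 2, 1

Sorted (ascending): 12, 15, 20, 23, 44
No ties — each value takes its position as its rank.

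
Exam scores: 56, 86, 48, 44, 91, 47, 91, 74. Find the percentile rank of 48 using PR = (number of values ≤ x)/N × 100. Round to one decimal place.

37.5

N = 8.
Strictly below 48: 2. Equal to 48: 1.
PR = 3/8 × 100 = 37.5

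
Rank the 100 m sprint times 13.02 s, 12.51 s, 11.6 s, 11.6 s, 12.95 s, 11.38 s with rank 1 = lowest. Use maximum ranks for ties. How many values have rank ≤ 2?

1

Sorted (ascending): 11.38, 11.6, 11.6, 12.51, 12.95, 13.02
The 2 values of 11.6 occupy positions 2–3 → each gets rank 3.
Ranks ≤ 2: {1} → 1 value.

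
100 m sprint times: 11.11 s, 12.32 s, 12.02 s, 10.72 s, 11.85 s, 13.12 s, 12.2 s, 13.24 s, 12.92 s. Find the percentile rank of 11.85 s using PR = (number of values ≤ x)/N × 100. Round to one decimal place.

N = 9.
Strictly below 11.85: 2. Equal to 11.85: 1.
PR = 3/9 × 100 = 33.3

33.3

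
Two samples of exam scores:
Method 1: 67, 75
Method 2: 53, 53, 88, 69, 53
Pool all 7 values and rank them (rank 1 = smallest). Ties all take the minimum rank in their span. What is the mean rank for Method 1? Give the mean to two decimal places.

5.00

Sorted (ascending): 53, 53, 53, 67, 69, 75, 88
The 3 values of 53 occupy positions 1–3 → each gets rank 1.
Method 1 values → pooled ranks: 67→4, 75→6
Mean rank = (4 + 6) / 2 = 5.00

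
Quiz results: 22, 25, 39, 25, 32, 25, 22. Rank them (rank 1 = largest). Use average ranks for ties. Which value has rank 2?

Sorted (descending): 39, 32, 25, 25, 25, 22, 22
The 3 values of 25 occupy positions 3–5 → average rank 4.
The 2 values of 22 occupy positions 6–7 → average rank (6+7)/2 = 6.5.
Rank 2 → value 32.

32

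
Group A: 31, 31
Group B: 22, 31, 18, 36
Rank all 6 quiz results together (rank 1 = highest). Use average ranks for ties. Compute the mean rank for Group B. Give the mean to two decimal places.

Sorted (descending): 36, 31, 31, 31, 22, 18
The 3 values of 31 occupy positions 2–4 → average rank 3.
Group B values → pooled ranks: 22→5, 31→3, 18→6, 36→1
Mean rank = (5 + 3 + 6 + 1) / 4 = 3.75

3.75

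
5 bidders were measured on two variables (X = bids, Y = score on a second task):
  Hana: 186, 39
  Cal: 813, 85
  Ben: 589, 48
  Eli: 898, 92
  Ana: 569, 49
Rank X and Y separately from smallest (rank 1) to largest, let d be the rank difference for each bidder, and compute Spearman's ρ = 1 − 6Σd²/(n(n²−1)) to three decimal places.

Ranks of variable 1: 1, 4, 3, 5, 2
Ranks of variable 2: 1, 4, 2, 5, 3
d = r₁ − r₂: 0, 0, 1, 0, -1
d²: 0, 0, 1, 0, 1; Σd² = 2
ρ = 1 − 6·2/(5·24) = 1 − 12/120 = 0.900

0.900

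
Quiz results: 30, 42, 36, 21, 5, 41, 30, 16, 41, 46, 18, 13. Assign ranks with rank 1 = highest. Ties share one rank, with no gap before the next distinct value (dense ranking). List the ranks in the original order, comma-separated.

5, 2, 4, 6, 10, 3, 5, 8, 3, 1, 7, 9

Sorted (descending): 46, 42, 41, 41, 36, 30, 30, 21, 18, 16, 13, 5
The 2 values of 41 share dense rank 3.
The 2 values of 30 share dense rank 5.
Remaining distinct values take the next consecutive integers.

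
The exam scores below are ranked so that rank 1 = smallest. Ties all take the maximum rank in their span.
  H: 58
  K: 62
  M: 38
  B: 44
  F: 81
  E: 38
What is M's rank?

Sorted (ascending): 38, 38, 44, 58, 62, 81
The 2 values of 38 occupy positions 1–2 → each gets rank 2.
M has value 38 → rank 2.

2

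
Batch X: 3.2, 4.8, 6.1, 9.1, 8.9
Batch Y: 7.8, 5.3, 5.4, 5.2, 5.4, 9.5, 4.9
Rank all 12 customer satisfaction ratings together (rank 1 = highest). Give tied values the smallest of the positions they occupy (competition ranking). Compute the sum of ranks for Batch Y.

44

Sorted (descending): 9.5, 9.1, 8.9, 7.8, 6.1, 5.4, 5.4, 5.3, 5.2, 4.9, 4.8, 3.2
The 2 values of 5.4 occupy positions 6–7 → each gets rank 6.
Batch Y values → pooled ranks: 7.8→4, 5.3→8, 5.4→6, 5.2→9, 5.4→6, 9.5→1, 4.9→10
Rank sum = 4 + 8 + 6 + 9 + 6 + 1 + 10 = 44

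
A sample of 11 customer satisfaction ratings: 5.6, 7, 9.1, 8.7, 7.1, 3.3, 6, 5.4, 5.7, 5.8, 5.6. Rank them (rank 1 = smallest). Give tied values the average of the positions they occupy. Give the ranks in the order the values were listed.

Sorted (ascending): 3.3, 5.4, 5.6, 5.6, 5.7, 5.8, 6, 7, 7.1, 8.7, 9.1
The 2 values of 5.6 occupy positions 3–4 → average rank (3+4)/2 = 3.5.

3.5, 8, 11, 10, 9, 1, 7, 2, 5, 6, 3.5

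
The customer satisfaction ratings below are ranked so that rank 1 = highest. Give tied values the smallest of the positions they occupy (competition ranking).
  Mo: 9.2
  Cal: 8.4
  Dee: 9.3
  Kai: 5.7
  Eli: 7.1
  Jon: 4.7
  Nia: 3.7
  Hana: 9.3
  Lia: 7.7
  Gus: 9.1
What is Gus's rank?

4

Sorted (descending): 9.3, 9.3, 9.2, 9.1, 8.4, 7.7, 7.1, 5.7, 4.7, 3.7
The 2 values of 9.3 occupy positions 1–2 → each gets rank 1.
Gus has value 9.1 → rank 4.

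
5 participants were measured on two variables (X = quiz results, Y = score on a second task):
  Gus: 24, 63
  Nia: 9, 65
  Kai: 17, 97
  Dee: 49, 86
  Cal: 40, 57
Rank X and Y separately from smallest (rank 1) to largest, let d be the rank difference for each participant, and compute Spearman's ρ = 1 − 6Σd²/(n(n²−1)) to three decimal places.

Ranks of variable 1: 3, 1, 2, 5, 4
Ranks of variable 2: 2, 3, 5, 4, 1
d = r₁ − r₂: 1, -2, -3, 1, 3
d²: 1, 4, 9, 1, 9; Σd² = 24
ρ = 1 − 6·24/(5·24) = 1 − 144/120 = -0.200

-0.200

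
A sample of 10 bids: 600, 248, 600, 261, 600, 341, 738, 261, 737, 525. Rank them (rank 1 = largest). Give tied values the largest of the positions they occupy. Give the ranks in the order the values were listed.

Sorted (descending): 738, 737, 600, 600, 600, 525, 341, 261, 261, 248
The 3 values of 600 occupy positions 3–5 → each gets rank 5.
The 2 values of 261 occupy positions 8–9 → each gets rank 9.

5, 10, 5, 9, 5, 7, 1, 9, 2, 6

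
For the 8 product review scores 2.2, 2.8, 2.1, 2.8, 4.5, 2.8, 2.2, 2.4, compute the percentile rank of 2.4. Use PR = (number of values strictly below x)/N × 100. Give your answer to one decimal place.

37.5

N = 8.
Strictly below 2.4: 3. Equal to 2.4: 1.
PR = 3/8 × 100 = 37.5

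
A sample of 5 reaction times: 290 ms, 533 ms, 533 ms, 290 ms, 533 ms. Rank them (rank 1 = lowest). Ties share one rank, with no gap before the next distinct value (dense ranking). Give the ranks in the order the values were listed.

1, 2, 2, 1, 2

Sorted (ascending): 290, 290, 533, 533, 533
The 2 values of 290 share dense rank 1.
The 3 values of 533 share dense rank 2.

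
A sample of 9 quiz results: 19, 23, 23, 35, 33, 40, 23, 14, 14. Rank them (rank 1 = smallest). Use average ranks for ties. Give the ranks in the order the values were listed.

3, 5, 5, 8, 7, 9, 5, 1.5, 1.5

Sorted (ascending): 14, 14, 19, 23, 23, 23, 33, 35, 40
The 2 values of 14 occupy positions 1–2 → average rank (1+2)/2 = 1.5.
The 3 values of 23 occupy positions 4–6 → average rank 5.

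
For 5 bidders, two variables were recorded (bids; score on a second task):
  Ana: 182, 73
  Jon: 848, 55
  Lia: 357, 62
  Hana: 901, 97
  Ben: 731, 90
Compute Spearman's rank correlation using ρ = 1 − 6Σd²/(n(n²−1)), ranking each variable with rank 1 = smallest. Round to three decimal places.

Ranks of variable 1: 1, 4, 2, 5, 3
Ranks of variable 2: 3, 1, 2, 5, 4
d = r₁ − r₂: -2, 3, 0, 0, -1
d²: 4, 9, 0, 0, 1; Σd² = 14
ρ = 1 − 6·14/(5·24) = 1 − 84/120 = 0.300

0.300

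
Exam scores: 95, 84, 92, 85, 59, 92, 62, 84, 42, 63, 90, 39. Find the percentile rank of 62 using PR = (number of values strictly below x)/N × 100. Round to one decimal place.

N = 12.
Strictly below 62: 3. Equal to 62: 1.
PR = 3/12 × 100 = 25.0

25.0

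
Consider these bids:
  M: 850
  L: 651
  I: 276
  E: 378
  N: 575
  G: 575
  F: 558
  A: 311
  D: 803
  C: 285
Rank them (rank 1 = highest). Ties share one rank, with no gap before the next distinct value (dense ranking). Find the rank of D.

2

Sorted (descending): 850, 803, 651, 575, 575, 558, 378, 311, 285, 276
The 2 values of 575 share dense rank 4.
Remaining distinct values take the next consecutive integers.
D has value 803 → rank 2.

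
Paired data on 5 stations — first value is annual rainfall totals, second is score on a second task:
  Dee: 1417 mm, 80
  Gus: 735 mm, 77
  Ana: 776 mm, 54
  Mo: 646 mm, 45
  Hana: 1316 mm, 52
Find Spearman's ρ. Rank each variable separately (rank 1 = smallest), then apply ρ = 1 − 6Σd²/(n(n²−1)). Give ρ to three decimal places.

Ranks of variable 1: 5, 2, 3, 1, 4
Ranks of variable 2: 5, 4, 3, 1, 2
d = r₁ − r₂: 0, -2, 0, 0, 2
d²: 0, 4, 0, 0, 4; Σd² = 8
ρ = 1 − 6·8/(5·24) = 1 − 48/120 = 0.600

0.600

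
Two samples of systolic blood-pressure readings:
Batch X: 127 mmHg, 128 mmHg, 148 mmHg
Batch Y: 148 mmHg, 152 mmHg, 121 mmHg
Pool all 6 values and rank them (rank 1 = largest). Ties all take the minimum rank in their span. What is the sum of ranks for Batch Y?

9

Sorted (descending): 152, 148, 148, 128, 127, 121
The 2 values of 148 occupy positions 2–3 → each gets rank 2.
Batch Y values → pooled ranks: 148→2, 152→1, 121→6
Rank sum = 2 + 1 + 6 = 9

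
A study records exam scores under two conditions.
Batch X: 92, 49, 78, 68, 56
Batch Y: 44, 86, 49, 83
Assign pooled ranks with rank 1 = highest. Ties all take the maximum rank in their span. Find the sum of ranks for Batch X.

Sorted (descending): 92, 86, 83, 78, 68, 56, 49, 49, 44
The 2 values of 49 occupy positions 7–8 → each gets rank 8.
Batch X values → pooled ranks: 92→1, 49→8, 78→4, 68→5, 56→6
Rank sum = 1 + 8 + 4 + 5 + 6 = 24

24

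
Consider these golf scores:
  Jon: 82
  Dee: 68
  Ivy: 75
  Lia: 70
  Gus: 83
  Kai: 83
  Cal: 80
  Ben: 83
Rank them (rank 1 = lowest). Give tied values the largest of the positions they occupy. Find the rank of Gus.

8

Sorted (ascending): 68, 70, 75, 80, 82, 83, 83, 83
The 3 values of 83 occupy positions 6–8 → each gets rank 8.
Gus has value 83 → rank 8.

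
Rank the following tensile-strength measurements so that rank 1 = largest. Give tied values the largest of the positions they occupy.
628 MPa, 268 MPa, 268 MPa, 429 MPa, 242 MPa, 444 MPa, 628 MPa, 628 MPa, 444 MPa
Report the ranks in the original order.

Sorted (descending): 628, 628, 628, 444, 444, 429, 268, 268, 242
The 3 values of 628 occupy positions 1–3 → each gets rank 3.
The 2 values of 444 occupy positions 4–5 → each gets rank 5.
The 2 values of 268 occupy positions 7–8 → each gets rank 8.

3, 8, 8, 6, 9, 5, 3, 3, 5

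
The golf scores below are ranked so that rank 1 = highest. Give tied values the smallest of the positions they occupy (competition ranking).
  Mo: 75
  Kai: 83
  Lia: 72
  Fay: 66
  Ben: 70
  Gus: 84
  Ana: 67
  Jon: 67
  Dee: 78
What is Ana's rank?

Sorted (descending): 84, 83, 78, 75, 72, 70, 67, 67, 66
The 2 values of 67 occupy positions 7–8 → each gets rank 7.
Ana has value 67 → rank 7.

7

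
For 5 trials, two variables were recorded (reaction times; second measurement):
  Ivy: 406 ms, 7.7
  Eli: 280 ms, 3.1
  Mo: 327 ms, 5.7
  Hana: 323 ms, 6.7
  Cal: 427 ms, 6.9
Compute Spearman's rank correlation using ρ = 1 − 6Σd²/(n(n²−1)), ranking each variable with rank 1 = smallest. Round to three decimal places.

0.800

Ranks of variable 1: 4, 1, 3, 2, 5
Ranks of variable 2: 5, 1, 2, 3, 4
d = r₁ − r₂: -1, 0, 1, -1, 1
d²: 1, 0, 1, 1, 1; Σd² = 4
ρ = 1 − 6·4/(5·24) = 1 − 24/120 = 0.800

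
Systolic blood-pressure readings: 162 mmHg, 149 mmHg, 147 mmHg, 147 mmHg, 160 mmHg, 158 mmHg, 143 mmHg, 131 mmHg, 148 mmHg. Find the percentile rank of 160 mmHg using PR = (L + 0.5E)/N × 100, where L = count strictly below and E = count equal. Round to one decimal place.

N = 9.
Strictly below 160: 7. Equal to 160: 1.
PR = (7 + 0.5·1)/9 × 100 = 83.3

83.3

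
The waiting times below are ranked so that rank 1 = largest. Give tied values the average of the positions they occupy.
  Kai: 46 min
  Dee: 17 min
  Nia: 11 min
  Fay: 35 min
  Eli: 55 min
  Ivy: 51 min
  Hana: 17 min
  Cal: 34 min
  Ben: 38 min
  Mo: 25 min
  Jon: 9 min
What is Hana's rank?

8.5

Sorted (descending): 55, 51, 46, 38, 35, 34, 25, 17, 17, 11, 9
The 2 values of 17 occupy positions 8–9 → average rank (8+9)/2 = 8.5.
Hana has value 17 min → rank 8.5.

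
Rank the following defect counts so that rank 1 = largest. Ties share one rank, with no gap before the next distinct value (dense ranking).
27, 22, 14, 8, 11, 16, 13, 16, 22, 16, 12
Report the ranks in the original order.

Sorted (descending): 27, 22, 22, 16, 16, 16, 14, 13, 12, 11, 8
The 2 values of 22 share dense rank 2.
The 3 values of 16 share dense rank 3.
Remaining distinct values take the next consecutive integers.

1, 2, 4, 8, 7, 3, 5, 3, 2, 3, 6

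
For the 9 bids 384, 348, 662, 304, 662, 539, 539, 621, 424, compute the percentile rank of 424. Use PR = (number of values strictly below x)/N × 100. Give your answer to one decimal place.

33.3

N = 9.
Strictly below 424: 3. Equal to 424: 1.
PR = 3/9 × 100 = 33.3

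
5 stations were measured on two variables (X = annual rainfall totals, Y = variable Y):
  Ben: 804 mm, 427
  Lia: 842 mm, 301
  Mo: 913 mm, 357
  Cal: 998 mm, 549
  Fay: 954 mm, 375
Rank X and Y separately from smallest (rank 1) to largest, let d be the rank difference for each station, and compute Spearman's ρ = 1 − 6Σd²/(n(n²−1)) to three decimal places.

Ranks of variable 1: 1, 2, 3, 5, 4
Ranks of variable 2: 4, 1, 2, 5, 3
d = r₁ − r₂: -3, 1, 1, 0, 1
d²: 9, 1, 1, 0, 1; Σd² = 12
ρ = 1 − 6·12/(5·24) = 1 − 72/120 = 0.400

0.400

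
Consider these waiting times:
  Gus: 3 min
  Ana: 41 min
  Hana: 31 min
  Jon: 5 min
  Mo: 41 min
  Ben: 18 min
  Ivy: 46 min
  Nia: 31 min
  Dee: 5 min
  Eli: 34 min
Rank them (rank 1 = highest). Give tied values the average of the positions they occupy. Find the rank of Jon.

Sorted (descending): 46, 41, 41, 34, 31, 31, 18, 5, 5, 3
The 2 values of 41 occupy positions 2–3 → average rank (2+3)/2 = 2.5.
The 2 values of 31 occupy positions 5–6 → average rank (5+6)/2 = 5.5.
The 2 values of 5 occupy positions 8–9 → average rank (8+9)/2 = 8.5.
Jon has value 5 min → rank 8.5.

8.5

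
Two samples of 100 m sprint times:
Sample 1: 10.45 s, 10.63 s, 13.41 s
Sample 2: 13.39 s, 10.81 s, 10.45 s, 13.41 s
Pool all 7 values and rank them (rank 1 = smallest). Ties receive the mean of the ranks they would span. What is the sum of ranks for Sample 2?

17

Sorted (ascending): 10.45, 10.45, 10.63, 10.81, 13.39, 13.41, 13.41
The 2 values of 10.45 occupy positions 1–2 → average rank (1+2)/2 = 1.5.
The 2 values of 13.41 occupy positions 6–7 → average rank (6+7)/2 = 6.5.
Sample 2 values → pooled ranks: 13.39→5, 10.81→4, 10.45→1.5, 13.41→6.5
Rank sum = 5 + 4 + 1.5 + 6.5 = 17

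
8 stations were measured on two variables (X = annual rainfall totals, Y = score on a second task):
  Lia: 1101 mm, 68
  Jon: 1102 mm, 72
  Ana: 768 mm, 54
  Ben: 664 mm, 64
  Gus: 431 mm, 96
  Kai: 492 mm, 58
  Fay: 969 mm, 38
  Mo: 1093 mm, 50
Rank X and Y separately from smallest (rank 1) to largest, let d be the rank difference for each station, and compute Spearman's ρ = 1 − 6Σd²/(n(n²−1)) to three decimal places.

Ranks of variable 1: 7, 8, 4, 3, 1, 2, 5, 6
Ranks of variable 2: 6, 7, 3, 5, 8, 4, 1, 2
d = r₁ − r₂: 1, 1, 1, -2, -7, -2, 4, 4
d²: 1, 1, 1, 4, 49, 4, 16, 16; Σd² = 92
ρ = 1 − 6·92/(8·63) = 1 − 552/504 = -0.095

-0.095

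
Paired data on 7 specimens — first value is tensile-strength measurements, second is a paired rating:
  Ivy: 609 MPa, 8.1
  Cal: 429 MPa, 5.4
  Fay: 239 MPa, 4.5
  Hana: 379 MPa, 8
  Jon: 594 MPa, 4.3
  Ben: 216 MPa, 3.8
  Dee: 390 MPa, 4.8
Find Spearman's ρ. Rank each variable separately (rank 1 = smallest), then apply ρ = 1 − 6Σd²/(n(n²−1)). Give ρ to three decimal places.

Ranks of variable 1: 7, 5, 2, 3, 6, 1, 4
Ranks of variable 2: 7, 5, 3, 6, 2, 1, 4
d = r₁ − r₂: 0, 0, -1, -3, 4, 0, 0
d²: 0, 0, 1, 9, 16, 0, 0; Σd² = 26
ρ = 1 − 6·26/(7·48) = 1 − 156/336 = 0.536

0.536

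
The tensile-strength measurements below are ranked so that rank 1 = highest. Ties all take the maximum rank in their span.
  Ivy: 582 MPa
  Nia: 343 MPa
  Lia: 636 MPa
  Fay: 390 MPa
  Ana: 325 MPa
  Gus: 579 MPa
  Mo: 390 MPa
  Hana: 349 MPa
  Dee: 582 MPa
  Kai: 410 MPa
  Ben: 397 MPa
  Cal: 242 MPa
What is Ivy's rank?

3

Sorted (descending): 636, 582, 582, 579, 410, 397, 390, 390, 349, 343, 325, 242
The 2 values of 582 occupy positions 2–3 → each gets rank 3.
The 2 values of 390 occupy positions 7–8 → each gets rank 8.
Ivy has value 582 MPa → rank 3.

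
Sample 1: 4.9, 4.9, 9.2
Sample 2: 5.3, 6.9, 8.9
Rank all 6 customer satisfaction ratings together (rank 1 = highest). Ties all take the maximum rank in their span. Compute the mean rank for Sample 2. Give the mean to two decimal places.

Sorted (descending): 9.2, 8.9, 6.9, 5.3, 4.9, 4.9
The 2 values of 4.9 occupy positions 5–6 → each gets rank 6.
Sample 2 values → pooled ranks: 5.3→4, 6.9→3, 8.9→2
Mean rank = (4 + 3 + 2) / 3 = 3.00

3.00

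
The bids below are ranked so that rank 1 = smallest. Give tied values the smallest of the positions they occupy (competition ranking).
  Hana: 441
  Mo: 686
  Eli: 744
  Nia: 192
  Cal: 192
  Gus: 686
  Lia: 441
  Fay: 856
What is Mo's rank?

5

Sorted (ascending): 192, 192, 441, 441, 686, 686, 744, 856
The 2 values of 192 occupy positions 1–2 → each gets rank 1.
The 2 values of 441 occupy positions 3–4 → each gets rank 3.
The 2 values of 686 occupy positions 5–6 → each gets rank 5.
Mo has value 686 → rank 5.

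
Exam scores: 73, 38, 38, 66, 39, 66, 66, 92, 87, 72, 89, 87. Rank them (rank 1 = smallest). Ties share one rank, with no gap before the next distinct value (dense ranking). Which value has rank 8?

92

Sorted (ascending): 38, 38, 39, 66, 66, 66, 72, 73, 87, 87, 89, 92
The 2 values of 38 share dense rank 1.
The 3 values of 66 share dense rank 3.
The 2 values of 87 share dense rank 6.
Remaining distinct values take the next consecutive integers.
Rank 8 → value 92.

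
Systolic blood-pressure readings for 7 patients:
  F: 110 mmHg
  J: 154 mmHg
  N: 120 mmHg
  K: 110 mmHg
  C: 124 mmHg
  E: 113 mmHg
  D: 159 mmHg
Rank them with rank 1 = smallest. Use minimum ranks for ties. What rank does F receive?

Sorted (ascending): 110, 110, 113, 120, 124, 154, 159
The 2 values of 110 occupy positions 1–2 → each gets rank 1.
F has value 110 mmHg → rank 1.

1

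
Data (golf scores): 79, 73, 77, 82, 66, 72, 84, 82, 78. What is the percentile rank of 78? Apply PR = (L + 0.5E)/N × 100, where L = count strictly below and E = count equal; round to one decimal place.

50.0

N = 9.
Strictly below 78: 4. Equal to 78: 1.
PR = (4 + 0.5·1)/9 × 100 = 50.0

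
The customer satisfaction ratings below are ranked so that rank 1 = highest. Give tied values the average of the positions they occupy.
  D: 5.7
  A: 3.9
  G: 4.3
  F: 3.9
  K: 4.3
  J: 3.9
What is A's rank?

Sorted (descending): 5.7, 4.3, 4.3, 3.9, 3.9, 3.9
The 2 values of 4.3 occupy positions 2–3 → average rank (2+3)/2 = 2.5.
The 3 values of 3.9 occupy positions 4–6 → average rank 5.
A has value 3.9 → rank 5.

5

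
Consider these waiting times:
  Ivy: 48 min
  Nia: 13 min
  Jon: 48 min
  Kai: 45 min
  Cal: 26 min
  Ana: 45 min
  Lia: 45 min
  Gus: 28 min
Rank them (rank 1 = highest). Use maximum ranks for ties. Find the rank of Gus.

6

Sorted (descending): 48, 48, 45, 45, 45, 28, 26, 13
The 2 values of 48 occupy positions 1–2 → each gets rank 2.
The 3 values of 45 occupy positions 3–5 → each gets rank 5.
Gus has value 28 min → rank 6.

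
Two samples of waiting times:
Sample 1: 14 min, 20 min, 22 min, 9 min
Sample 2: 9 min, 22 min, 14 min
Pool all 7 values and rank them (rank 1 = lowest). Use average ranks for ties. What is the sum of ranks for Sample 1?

16.5

Sorted (ascending): 9, 9, 14, 14, 20, 22, 22
The 2 values of 9 occupy positions 1–2 → average rank (1+2)/2 = 1.5.
The 2 values of 14 occupy positions 3–4 → average rank (3+4)/2 = 3.5.
The 2 values of 22 occupy positions 6–7 → average rank (6+7)/2 = 6.5.
Sample 1 values → pooled ranks: 14→3.5, 20→5, 22→6.5, 9→1.5
Rank sum = 3.5 + 5 + 6.5 + 1.5 = 16.5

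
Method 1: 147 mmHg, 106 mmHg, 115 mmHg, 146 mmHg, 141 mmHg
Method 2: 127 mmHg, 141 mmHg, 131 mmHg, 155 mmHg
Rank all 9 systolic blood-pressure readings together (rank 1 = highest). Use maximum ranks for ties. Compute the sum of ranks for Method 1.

Sorted (descending): 155, 147, 146, 141, 141, 131, 127, 115, 106
The 2 values of 141 occupy positions 4–5 → each gets rank 5.
Method 1 values → pooled ranks: 147→2, 106→9, 115→8, 146→3, 141→5
Rank sum = 2 + 9 + 8 + 3 + 5 = 27

27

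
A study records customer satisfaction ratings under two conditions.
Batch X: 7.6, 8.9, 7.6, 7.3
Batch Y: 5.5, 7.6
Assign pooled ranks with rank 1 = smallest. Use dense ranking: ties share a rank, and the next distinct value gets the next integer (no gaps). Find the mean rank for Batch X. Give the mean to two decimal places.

Sorted (ascending): 5.5, 7.3, 7.6, 7.6, 7.6, 8.9
The 3 values of 7.6 share dense rank 3.
Remaining distinct values take the next consecutive integers.
Batch X values → pooled ranks: 7.6→3, 8.9→4, 7.6→3, 7.3→2
Mean rank = (3 + 4 + 3 + 2) / 4 = 3.00

3.00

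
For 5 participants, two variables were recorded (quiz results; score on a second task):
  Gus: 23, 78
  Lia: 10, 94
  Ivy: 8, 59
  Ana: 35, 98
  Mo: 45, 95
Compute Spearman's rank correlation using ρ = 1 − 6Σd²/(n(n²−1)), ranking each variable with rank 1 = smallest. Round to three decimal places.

0.800

Ranks of variable 1: 3, 2, 1, 4, 5
Ranks of variable 2: 2, 3, 1, 5, 4
d = r₁ − r₂: 1, -1, 0, -1, 1
d²: 1, 1, 0, 1, 1; Σd² = 4
ρ = 1 − 6·4/(5·24) = 1 − 24/120 = 0.800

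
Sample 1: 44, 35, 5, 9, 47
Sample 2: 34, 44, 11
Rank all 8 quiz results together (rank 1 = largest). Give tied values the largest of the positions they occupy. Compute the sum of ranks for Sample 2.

14

Sorted (descending): 47, 44, 44, 35, 34, 11, 9, 5
The 2 values of 44 occupy positions 2–3 → each gets rank 3.
Sample 2 values → pooled ranks: 34→5, 44→3, 11→6
Rank sum = 5 + 3 + 6 = 14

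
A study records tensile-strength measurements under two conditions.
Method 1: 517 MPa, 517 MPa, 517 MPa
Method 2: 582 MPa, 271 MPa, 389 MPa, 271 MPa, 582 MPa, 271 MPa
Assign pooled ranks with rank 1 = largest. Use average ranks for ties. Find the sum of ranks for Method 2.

Sorted (descending): 582, 582, 517, 517, 517, 389, 271, 271, 271
The 2 values of 582 occupy positions 1–2 → average rank (1+2)/2 = 1.5.
The 3 values of 517 occupy positions 3–5 → average rank 4.
The 3 values of 271 occupy positions 7–9 → average rank 8.
Method 2 values → pooled ranks: 582→1.5, 271→8, 389→6, 271→8, 582→1.5, 271→8
Rank sum = 1.5 + 8 + 6 + 8 + 1.5 + 8 = 33

33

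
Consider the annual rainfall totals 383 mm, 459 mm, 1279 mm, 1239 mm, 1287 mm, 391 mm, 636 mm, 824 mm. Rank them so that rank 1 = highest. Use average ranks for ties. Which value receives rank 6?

459

Sorted (descending): 1287, 1279, 1239, 824, 636, 459, 391, 383
No ties — each value takes its position as its rank.
Rank 6 → value 459.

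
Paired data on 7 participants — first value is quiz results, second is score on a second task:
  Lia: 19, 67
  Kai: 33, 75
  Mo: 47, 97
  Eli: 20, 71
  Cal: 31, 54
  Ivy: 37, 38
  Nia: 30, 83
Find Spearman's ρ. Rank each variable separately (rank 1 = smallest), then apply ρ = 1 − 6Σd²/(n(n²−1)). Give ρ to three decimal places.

Ranks of variable 1: 1, 5, 7, 2, 4, 6, 3
Ranks of variable 2: 3, 5, 7, 4, 2, 1, 6
d = r₁ − r₂: -2, 0, 0, -2, 2, 5, -3
d²: 4, 0, 0, 4, 4, 25, 9; Σd² = 46
ρ = 1 − 6·46/(7·48) = 1 − 276/336 = 0.179

0.179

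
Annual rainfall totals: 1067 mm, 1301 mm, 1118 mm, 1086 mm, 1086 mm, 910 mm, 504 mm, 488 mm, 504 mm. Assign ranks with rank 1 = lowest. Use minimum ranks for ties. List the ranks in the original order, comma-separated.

Sorted (ascending): 488, 504, 504, 910, 1067, 1086, 1086, 1118, 1301
The 2 values of 504 occupy positions 2–3 → each gets rank 2.
The 2 values of 1086 occupy positions 6–7 → each gets rank 6.

5, 9, 8, 6, 6, 4, 2, 1, 2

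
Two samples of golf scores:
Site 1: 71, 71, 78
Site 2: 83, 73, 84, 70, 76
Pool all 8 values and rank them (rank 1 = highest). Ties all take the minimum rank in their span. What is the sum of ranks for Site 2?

Sorted (descending): 84, 83, 78, 76, 73, 71, 71, 70
The 2 values of 71 occupy positions 6–7 → each gets rank 6.
Site 2 values → pooled ranks: 83→2, 73→5, 84→1, 70→8, 76→4
Rank sum = 2 + 5 + 1 + 8 + 4 = 20

20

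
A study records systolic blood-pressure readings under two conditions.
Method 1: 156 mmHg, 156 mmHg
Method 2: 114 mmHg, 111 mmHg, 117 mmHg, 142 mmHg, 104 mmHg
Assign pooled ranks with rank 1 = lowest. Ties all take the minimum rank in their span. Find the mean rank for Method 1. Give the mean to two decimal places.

Sorted (ascending): 104, 111, 114, 117, 142, 156, 156
The 2 values of 156 occupy positions 6–7 → each gets rank 6.
Method 1 values → pooled ranks: 156→6, 156→6
Mean rank = (6 + 6) / 2 = 6.00

6.00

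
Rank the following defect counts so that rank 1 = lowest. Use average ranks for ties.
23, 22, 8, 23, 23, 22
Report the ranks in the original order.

5, 2.5, 1, 5, 5, 2.5

Sorted (ascending): 8, 22, 22, 23, 23, 23
The 2 values of 22 occupy positions 2–3 → average rank (2+3)/2 = 2.5.
The 3 values of 23 occupy positions 4–6 → average rank 5.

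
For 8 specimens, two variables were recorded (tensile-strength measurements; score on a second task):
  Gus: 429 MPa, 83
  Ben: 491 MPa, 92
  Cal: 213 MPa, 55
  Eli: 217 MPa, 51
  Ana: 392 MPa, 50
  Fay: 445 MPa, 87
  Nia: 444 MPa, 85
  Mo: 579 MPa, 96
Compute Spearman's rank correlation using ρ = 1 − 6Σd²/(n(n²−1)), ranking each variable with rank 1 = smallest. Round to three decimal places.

0.905

Ranks of variable 1: 4, 7, 1, 2, 3, 6, 5, 8
Ranks of variable 2: 4, 7, 3, 2, 1, 6, 5, 8
d = r₁ − r₂: 0, 0, -2, 0, 2, 0, 0, 0
d²: 0, 0, 4, 0, 4, 0, 0, 0; Σd² = 8
ρ = 1 − 6·8/(8·63) = 1 − 48/504 = 0.905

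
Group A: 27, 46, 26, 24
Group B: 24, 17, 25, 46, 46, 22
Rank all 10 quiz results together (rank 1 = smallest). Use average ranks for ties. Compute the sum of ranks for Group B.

29.5

Sorted (ascending): 17, 22, 24, 24, 25, 26, 27, 46, 46, 46
The 2 values of 24 occupy positions 3–4 → average rank (3+4)/2 = 3.5.
The 3 values of 46 occupy positions 8–10 → average rank 9.
Group B values → pooled ranks: 24→3.5, 17→1, 25→5, 46→9, 46→9, 22→2
Rank sum = 3.5 + 1 + 5 + 9 + 9 + 2 = 29.5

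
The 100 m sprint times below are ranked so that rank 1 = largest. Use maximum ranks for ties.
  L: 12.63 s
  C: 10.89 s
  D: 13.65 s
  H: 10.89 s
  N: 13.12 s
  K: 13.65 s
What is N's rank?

3

Sorted (descending): 13.65, 13.65, 13.12, 12.63, 10.89, 10.89
The 2 values of 13.65 occupy positions 1–2 → each gets rank 2.
The 2 values of 10.89 occupy positions 5–6 → each gets rank 6.
N has value 13.12 s → rank 3.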